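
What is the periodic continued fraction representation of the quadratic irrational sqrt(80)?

[8; (1, 16)]

Write x_i = (sqrt(80) + m_i)/d_i with (m_0, d_0) = (0, 1). a_0 = floor(sqrt(80)) = 8, since 8^2 = 64 <= 80 < 81 = 9^2.
Iterate m_{i+1} = d_i*a_i - m_i, d_{i+1} = (80 - m_{i+1}^2)/d_i, a_{i+1} = floor((a_0 + m_{i+1})/d_{i+1}):
  m_1 = 1*8 - 0 = 8, d_1 = (80 - 8^2)/1 = 16/1 = 16, a_1 = floor((8 + 8)/16) = 1.
  m_2 = 16*1 - 8 = 8, d_2 = (80 - 8^2)/16 = 16/16 = 1, a_2 = floor((8 + 8)/1) = 16.
  m_3 = 1*16 - 8 = 8, d_3 = (80 - 8^2)/1 = 16/1 = 16: (m_3, d_3) = (m_1, d_1) = (8, 16), so from here the quotients repeat a_1, a_2; the period length is 2.
Hence the expansion of sqrt(80) is a_0 = 8 followed by the repeating block 1, 16 (period 2).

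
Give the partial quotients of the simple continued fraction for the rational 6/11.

Run the Euclidean algorithm on 6 and 11; the successive quotients are the partial quotients a_0, a_1, ... (each step inverts the fractional part left over by the previous one):
  6 = 0*11 + 6, so a_0 = 0.
  11 = 1*6 + 5, so a_1 = 1.
  6 = 1*5 + 1, so a_2 = 1.
  5 = 5*1 + 0, so a_3 = 5.
The remainder reaches 0 after 4 divisions, so the expansion has 4 partial quotients, read off in order.

[0; 1, 1, 5]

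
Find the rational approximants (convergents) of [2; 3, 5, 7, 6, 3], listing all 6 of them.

Using the convergent recurrence p_i = a_i*p_{i-1} + p_{i-2}, q_i = a_i*q_{i-1} + q_{i-2} with p_{-2}=0, p_{-1}=1, q_{-2}=1, q_{-1}=0:
  i=0: a_0=2, p_0 = 2*1 + 0 = 2, q_0 = 2*0 + 1 = 1.
  i=1: a_1=3, p_1 = 3*2 + 1 = 7, q_1 = 3*1 + 0 = 3.
  i=2: a_2=5, p_2 = 5*7 + 2 = 37, q_2 = 5*3 + 1 = 16.
  i=3: a_3=7, p_3 = 7*37 + 7 = 266, q_3 = 7*16 + 3 = 115.
  i=4: a_4=6, p_4 = 6*266 + 37 = 1633, q_4 = 6*115 + 16 = 706.
  i=5: a_5=3, p_5 = 3*1633 + 266 = 5165, q_5 = 3*706 + 115 = 2233.

2/1, 7/3, 37/16, 266/115, 1633/706, 5165/2233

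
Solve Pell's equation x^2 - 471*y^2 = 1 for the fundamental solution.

(x, y) = (7838695, 361188)

First expand sqrt(471) as a continued fraction. With x_i = (sqrt(471) + m_i)/d_i and (m_0, d_0) = (0, 1): a_0 = floor(sqrt(471)) = 21, since 21^2 = 441 <= 471 < 484 = 22^2.
Iterate m_{i+1} = d_i*a_i - m_i, d_{i+1} = (471 - m_{i+1}^2)/d_i, a_{i+1} = floor((a_0 + m_{i+1})/d_{i+1}):
  m_1 = 1*21 - 0 = 21, d_1 = (471 - 21^2)/1 = 30/1 = 30, a_1 = floor((21 + 21)/30) = 1.
  m_2 = 30*1 - 21 = 9, d_2 = (471 - 9^2)/30 = 390/30 = 13, a_2 = floor((21 + 9)/13) = 2.
  m_3 = 13*2 - 9 = 17, d_3 = (471 - 17^2)/13 = 182/13 = 14, a_3 = floor((21 + 17)/14) = 2.
  m_4 = 14*2 - 17 = 11, d_4 = (471 - 11^2)/14 = 350/14 = 25, a_4 = floor((21 + 11)/25) = 1.
  m_5 = 25*1 - 11 = 14, d_5 = (471 - 14^2)/25 = 275/25 = 11, a_5 = floor((21 + 14)/11) = 3.
  m_6 = 11*3 - 14 = 19, d_6 = (471 - 19^2)/11 = 110/11 = 10, a_6 = floor((21 + 19)/10) = 4.
  m_7 = 10*4 - 19 = 21, d_7 = (471 - 21^2)/10 = 30/10 = 3, a_7 = floor((21 + 21)/3) = 14.
  m_8 = 3*14 - 21 = 21, d_8 = (471 - 21^2)/3 = 30/3 = 10, a_8 = floor((21 + 21)/10) = 4.
  m_9 = 10*4 - 21 = 19, d_9 = (471 - 19^2)/10 = 110/10 = 11, a_9 = floor((21 + 19)/11) = 3.
  m_10 = 11*3 - 19 = 14, d_10 = (471 - 14^2)/11 = 275/11 = 25, a_10 = floor((21 + 14)/25) = 1.
  m_11 = 25*1 - 14 = 11, d_11 = (471 - 11^2)/25 = 350/25 = 14, a_11 = floor((21 + 11)/14) = 2.
  m_12 = 14*2 - 11 = 17, d_12 = (471 - 17^2)/14 = 182/14 = 13, a_12 = floor((21 + 17)/13) = 2.
  m_13 = 13*2 - 17 = 9, d_13 = (471 - 9^2)/13 = 390/13 = 30, a_13 = floor((21 + 9)/30) = 1.
  m_14 = 30*1 - 9 = 21, d_14 = (471 - 21^2)/30 = 30/30 = 1, a_14 = floor((21 + 21)/1) = 42.
  m_15 = 1*42 - 21 = 21, d_15 = (471 - 21^2)/1 = 30/1 = 30: (m_15, d_15) = (m_1, d_1) = (21, 30), so from here the quotients repeat a_1, ..., a_14; the period length is 14.
So sqrt(471) = [21; (1, 2, 2, 1, 3, 4, 14, 4, 3, 1, 2, 2, 1, 42)] with period length k = 14.
k is even, so the fundamental solution of x^2 - 471y^2 = 1 is (p_{k-1}, q_{k-1}) = (p_13, q_13); compute convergents through index 13.
Convergents (p_i = a_i*p_{i-1} + p_{i-2}, q_i = a_i*q_{i-1} + q_{i-2} with p_{-2}=0, p_{-1}=1, q_{-2}=1, q_{-1}=0):
  i=0: a_0=21, p_0 = 21*1 + 0 = 21, q_0 = 21*0 + 1 = 1.
  i=1: a_1=1, p_1 = 1*21 + 1 = 22, q_1 = 1*1 + 0 = 1.
  i=2: a_2=2, p_2 = 2*22 + 21 = 65, q_2 = 2*1 + 1 = 3.
  i=3: a_3=2, p_3 = 2*65 + 22 = 152, q_3 = 2*3 + 1 = 7.
  i=4: a_4=1, p_4 = 1*152 + 65 = 217, q_4 = 1*7 + 3 = 10.
  i=5: a_5=3, p_5 = 3*217 + 152 = 803, q_5 = 3*10 + 7 = 37.
  i=6: a_6=4, p_6 = 4*803 + 217 = 3429, q_6 = 4*37 + 10 = 158.
  i=7: a_7=14, p_7 = 14*3429 + 803 = 48809, q_7 = 14*158 + 37 = 2249.
  i=8: a_8=4, p_8 = 4*48809 + 3429 = 198665, q_8 = 4*2249 + 158 = 9154.
  i=9: a_9=3, p_9 = 3*198665 + 48809 = 644804, q_9 = 3*9154 + 2249 = 29711.
  i=10: a_10=1, p_10 = 1*644804 + 198665 = 843469, q_10 = 1*29711 + 9154 = 38865.
  i=11: a_11=2, p_11 = 2*843469 + 644804 = 2331742, q_11 = 2*38865 + 29711 = 107441.
  i=12: a_12=2, p_12 = 2*2331742 + 843469 = 5506953, q_12 = 2*107441 + 38865 = 253747.
  i=13: a_13=1, p_13 = 1*5506953 + 2331742 = 7838695, q_13 = 1*253747 + 107441 = 361188.
Check: 7838695^2 - 471*361188^2 = 61445139303025 - 61445139303024 = 1, so (x, y) = (7838695, 361188) solves the equation, and by the theorem it is the least positive solution.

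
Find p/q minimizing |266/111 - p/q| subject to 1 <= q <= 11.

12/5

Expand x = 266/111 as a continued fraction with the Euclidean algorithm:
  266 = 2*111 + 44, so a_0 = 2.
  111 = 2*44 + 23, so a_1 = 2.
  44 = 1*23 + 21, so a_2 = 1.
  23 = 1*21 + 2, so a_3 = 1.
  21 = 10*2 + 1, so a_4 = 10.
  2 = 2*1 + 0, so a_5 = 2.
so x = [2; 2, 1, 1, 10, 2].
Convergents (p_i = a_i*p_{i-1} + p_{i-2}, q_i = a_i*q_{i-1} + q_{i-2} with p_{-2}=0, p_{-1}=1, q_{-2}=1, q_{-1}=0), until the denominator exceeds 11:
  i=0: a_0=2, p_0 = 2*1 + 0 = 2, q_0 = 2*0 + 1 = 1.
  i=1: a_1=2, p_1 = 2*2 + 1 = 5, q_1 = 2*1 + 0 = 2.
  i=2: a_2=1, p_2 = 1*5 + 2 = 7, q_2 = 1*2 + 1 = 3.
  i=3: a_3=1, p_3 = 1*7 + 5 = 12, q_3 = 1*3 + 2 = 5.
  i=4: a_4=10, p_4 = 10*12 + 7 = 127, q_4 = 10*5 + 3 = 53.
q_4 = 53 > 11, so the last convergent with denominator <= 11 is p_3/q_3 = 12/5.
The closest fraction with denominator <= 11 is either p_3/q_3 or the intermediate fraction (k*p_3 + p_2)/(k*q_3 + q_2) with the largest k >= 1 whose denominator stays <= 11; these approach x as k grows, and every other convergent or intermediate fraction in range is farther away.
Largest k: floor((11 - q_2)/q_3) = floor((11 - 3)/5) = 1.
That gives (1*12 + 7)/(1*5 + 3) = 19/8.
Compare the errors: |x - 12/5| = |266*5 - 12*111|/(111*5) = 2/555, and |x - 19/8| = |266*8 - 19*111|/(111*8) = 19/888.
Cross-multiplying, 2*888 = 1776 < 10545 = 19*555, so 2/555 is smaller: the convergent 12/5 is closer to x than 19/8.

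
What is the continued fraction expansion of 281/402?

Run the Euclidean algorithm on 281 and 402; the successive quotients are the partial quotients a_0, a_1, ... (each step inverts the fractional part left over by the previous one):
  281 = 0*402 + 281, so a_0 = 0.
  402 = 1*281 + 121, so a_1 = 1.
  281 = 2*121 + 39, so a_2 = 2.
  121 = 3*39 + 4, so a_3 = 3.
  39 = 9*4 + 3, so a_4 = 9.
  4 = 1*3 + 1, so a_5 = 1.
  3 = 3*1 + 0, so a_6 = 3.
The remainder reaches 0 after 7 divisions, so the expansion has 7 partial quotients, read off in order.

[0; 1, 2, 3, 9, 1, 3]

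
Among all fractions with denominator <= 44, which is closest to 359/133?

Expand x = 359/133 as a continued fraction with the Euclidean algorithm:
  359 = 2*133 + 93, so a_0 = 2.
  133 = 1*93 + 40, so a_1 = 1.
  93 = 2*40 + 13, so a_2 = 2.
  40 = 3*13 + 1, so a_3 = 3.
  13 = 13*1 + 0, so a_4 = 13.
so x = [2; 1, 2, 3, 13].
Convergents (p_i = a_i*p_{i-1} + p_{i-2}, q_i = a_i*q_{i-1} + q_{i-2} with p_{-2}=0, p_{-1}=1, q_{-2}=1, q_{-1}=0), until the denominator exceeds 44:
  i=0: a_0=2, p_0 = 2*1 + 0 = 2, q_0 = 2*0 + 1 = 1.
  i=1: a_1=1, p_1 = 1*2 + 1 = 3, q_1 = 1*1 + 0 = 1.
  i=2: a_2=2, p_2 = 2*3 + 2 = 8, q_2 = 2*1 + 1 = 3.
  i=3: a_3=3, p_3 = 3*8 + 3 = 27, q_3 = 3*3 + 1 = 10.
  i=4: a_4=13, p_4 = 13*27 + 8 = 359, q_4 = 13*10 + 3 = 133.
q_4 = 133 > 44, so the last convergent with denominator <= 44 is p_3/q_3 = 27/10.
The closest fraction with denominator <= 44 is either p_3/q_3 or the intermediate fraction (k*p_3 + p_2)/(k*q_3 + q_2) with the largest k >= 1 whose denominator stays <= 44; these approach x as k grows, and every other convergent or intermediate fraction in range is farther away.
Largest k: floor((44 - q_2)/q_3) = floor((44 - 3)/10) = 4.
That gives (4*27 + 8)/(4*10 + 3) = 116/43.
Compare the errors: |x - 27/10| = |359*10 - 27*133|/(133*10) = 1/1330, and |x - 116/43| = |359*43 - 116*133|/(133*43) = 9/5719.
Cross-multiplying, 1*5719 = 5719 < 11970 = 9*1330, so 1/1330 is smaller: the convergent 27/10 is closer to x than 116/43.

27/10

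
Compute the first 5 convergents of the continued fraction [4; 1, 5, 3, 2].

4/1, 5/1, 29/6, 92/19, 213/44

Using the convergent recurrence p_i = a_i*p_{i-1} + p_{i-2}, q_i = a_i*q_{i-1} + q_{i-2} with p_{-2}=0, p_{-1}=1, q_{-2}=1, q_{-1}=0:
  i=0: a_0=4, p_0 = 4*1 + 0 = 4, q_0 = 4*0 + 1 = 1.
  i=1: a_1=1, p_1 = 1*4 + 1 = 5, q_1 = 1*1 + 0 = 1.
  i=2: a_2=5, p_2 = 5*5 + 4 = 29, q_2 = 5*1 + 1 = 6.
  i=3: a_3=3, p_3 = 3*29 + 5 = 92, q_3 = 3*6 + 1 = 19.
  i=4: a_4=2, p_4 = 2*92 + 29 = 213, q_4 = 2*19 + 6 = 44.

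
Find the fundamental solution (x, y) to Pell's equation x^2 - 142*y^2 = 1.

First expand sqrt(142) as a continued fraction. With x_i = (sqrt(142) + m_i)/d_i and (m_0, d_0) = (0, 1): a_0 = floor(sqrt(142)) = 11, since 11^2 = 121 <= 142 < 144 = 12^2.
Iterate m_{i+1} = d_i*a_i - m_i, d_{i+1} = (142 - m_{i+1}^2)/d_i, a_{i+1} = floor((a_0 + m_{i+1})/d_{i+1}):
  m_1 = 1*11 - 0 = 11, d_1 = (142 - 11^2)/1 = 21/1 = 21, a_1 = floor((11 + 11)/21) = 1.
  m_2 = 21*1 - 11 = 10, d_2 = (142 - 10^2)/21 = 42/21 = 2, a_2 = floor((11 + 10)/2) = 10.
  m_3 = 2*10 - 10 = 10, d_3 = (142 - 10^2)/2 = 42/2 = 21, a_3 = floor((11 + 10)/21) = 1.
  m_4 = 21*1 - 10 = 11, d_4 = (142 - 11^2)/21 = 21/21 = 1, a_4 = floor((11 + 11)/1) = 22.
  m_5 = 1*22 - 11 = 11, d_5 = (142 - 11^2)/1 = 21/1 = 21: (m_5, d_5) = (m_1, d_1) = (11, 21), so from here the quotients repeat a_1, ..., a_4; the period length is 4.
So sqrt(142) = [11; (1, 10, 1, 22)] with period length k = 4.
k is even, so the fundamental solution of x^2 - 142y^2 = 1 is (p_{k-1}, q_{k-1}) = (p_3, q_3); compute convergents through index 3.
Convergents (p_i = a_i*p_{i-1} + p_{i-2}, q_i = a_i*q_{i-1} + q_{i-2} with p_{-2}=0, p_{-1}=1, q_{-2}=1, q_{-1}=0):
  i=0: a_0=11, p_0 = 11*1 + 0 = 11, q_0 = 11*0 + 1 = 1.
  i=1: a_1=1, p_1 = 1*11 + 1 = 12, q_1 = 1*1 + 0 = 1.
  i=2: a_2=10, p_2 = 10*12 + 11 = 131, q_2 = 10*1 + 1 = 11.
  i=3: a_3=1, p_3 = 1*131 + 12 = 143, q_3 = 1*11 + 1 = 12.
Check: 143^2 - 142*12^2 = 20449 - 20448 = 1, so (x, y) = (143, 12) solves the equation, and by the theorem it is the least positive solution.

(x, y) = (143, 12)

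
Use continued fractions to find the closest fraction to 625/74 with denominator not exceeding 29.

76/9

Expand x = 625/74 as a continued fraction with the Euclidean algorithm:
  625 = 8*74 + 33, so a_0 = 8.
  74 = 2*33 + 8, so a_1 = 2.
  33 = 4*8 + 1, so a_2 = 4.
  8 = 8*1 + 0, so a_3 = 8.
so x = [8; 2, 4, 8].
Convergents (p_i = a_i*p_{i-1} + p_{i-2}, q_i = a_i*q_{i-1} + q_{i-2} with p_{-2}=0, p_{-1}=1, q_{-2}=1, q_{-1}=0), until the denominator exceeds 29:
  i=0: a_0=8, p_0 = 8*1 + 0 = 8, q_0 = 8*0 + 1 = 1.
  i=1: a_1=2, p_1 = 2*8 + 1 = 17, q_1 = 2*1 + 0 = 2.
  i=2: a_2=4, p_2 = 4*17 + 8 = 76, q_2 = 4*2 + 1 = 9.
  i=3: a_3=8, p_3 = 8*76 + 17 = 625, q_3 = 8*9 + 2 = 74.
q_3 = 74 > 29, so the last convergent with denominator <= 29 is p_2/q_2 = 76/9.
The closest fraction with denominator <= 29 is either p_2/q_2 or the intermediate fraction (k*p_2 + p_1)/(k*q_2 + q_1) with the largest k >= 1 whose denominator stays <= 29; these approach x as k grows, and every other convergent or intermediate fraction in range is farther away.
Largest k: floor((29 - q_1)/q_2) = floor((29 - 2)/9) = 3.
That gives (3*76 + 17)/(3*9 + 2) = 245/29.
Compare the errors: |x - 76/9| = |625*9 - 76*74|/(74*9) = 1/666, and |x - 245/29| = |625*29 - 245*74|/(74*29) = 5/2146.
Cross-multiplying, 1*2146 = 2146 < 3330 = 5*666, so 1/666 is smaller: the convergent 76/9 is closer to x than 245/29.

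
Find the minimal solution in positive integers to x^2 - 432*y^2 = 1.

(x, y) = (1351, 65)

First expand sqrt(432) as a continued fraction. With x_i = (sqrt(432) + m_i)/d_i and (m_0, d_0) = (0, 1): a_0 = floor(sqrt(432)) = 20, since 20^2 = 400 <= 432 < 441 = 21^2.
Iterate m_{i+1} = d_i*a_i - m_i, d_{i+1} = (432 - m_{i+1}^2)/d_i, a_{i+1} = floor((a_0 + m_{i+1})/d_{i+1}):
  m_1 = 1*20 - 0 = 20, d_1 = (432 - 20^2)/1 = 32/1 = 32, a_1 = floor((20 + 20)/32) = 1.
  m_2 = 32*1 - 20 = 12, d_2 = (432 - 12^2)/32 = 288/32 = 9, a_2 = floor((20 + 12)/9) = 3.
  m_3 = 9*3 - 12 = 15, d_3 = (432 - 15^2)/9 = 207/9 = 23, a_3 = floor((20 + 15)/23) = 1.
  m_4 = 23*1 - 15 = 8, d_4 = (432 - 8^2)/23 = 368/23 = 16, a_4 = floor((20 + 8)/16) = 1.
  m_5 = 16*1 - 8 = 8, d_5 = (432 - 8^2)/16 = 368/16 = 23, a_5 = floor((20 + 8)/23) = 1.
  m_6 = 23*1 - 8 = 15, d_6 = (432 - 15^2)/23 = 207/23 = 9, a_6 = floor((20 + 15)/9) = 3.
  m_7 = 9*3 - 15 = 12, d_7 = (432 - 12^2)/9 = 288/9 = 32, a_7 = floor((20 + 12)/32) = 1.
  m_8 = 32*1 - 12 = 20, d_8 = (432 - 20^2)/32 = 32/32 = 1, a_8 = floor((20 + 20)/1) = 40.
  m_9 = 1*40 - 20 = 20, d_9 = (432 - 20^2)/1 = 32/1 = 32: (m_9, d_9) = (m_1, d_1) = (20, 32), so from here the quotients repeat a_1, ..., a_8; the period length is 8.
So sqrt(432) = [20; (1, 3, 1, 1, 1, 3, 1, 40)] with period length k = 8.
k is even, so the fundamental solution of x^2 - 432y^2 = 1 is (p_{k-1}, q_{k-1}) = (p_7, q_7); compute convergents through index 7.
Convergents (p_i = a_i*p_{i-1} + p_{i-2}, q_i = a_i*q_{i-1} + q_{i-2} with p_{-2}=0, p_{-1}=1, q_{-2}=1, q_{-1}=0):
  i=0: a_0=20, p_0 = 20*1 + 0 = 20, q_0 = 20*0 + 1 = 1.
  i=1: a_1=1, p_1 = 1*20 + 1 = 21, q_1 = 1*1 + 0 = 1.
  i=2: a_2=3, p_2 = 3*21 + 20 = 83, q_2 = 3*1 + 1 = 4.
  i=3: a_3=1, p_3 = 1*83 + 21 = 104, q_3 = 1*4 + 1 = 5.
  i=4: a_4=1, p_4 = 1*104 + 83 = 187, q_4 = 1*5 + 4 = 9.
  i=5: a_5=1, p_5 = 1*187 + 104 = 291, q_5 = 1*9 + 5 = 14.
  i=6: a_6=3, p_6 = 3*291 + 187 = 1060, q_6 = 3*14 + 9 = 51.
  i=7: a_7=1, p_7 = 1*1060 + 291 = 1351, q_7 = 1*51 + 14 = 65.
Check: 1351^2 - 432*65^2 = 1825201 - 1825200 = 1, so (x, y) = (1351, 65) solves the equation, and by the theorem it is the least positive solution.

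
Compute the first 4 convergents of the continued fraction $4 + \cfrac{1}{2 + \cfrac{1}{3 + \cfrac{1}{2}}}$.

4/1, 9/2, 31/7, 71/16

Using the convergent recurrence p_i = a_i*p_{i-1} + p_{i-2}, q_i = a_i*q_{i-1} + q_{i-2} with p_{-2}=0, p_{-1}=1, q_{-2}=1, q_{-1}=0:
  i=0: a_0=4, p_0 = 4*1 + 0 = 4, q_0 = 4*0 + 1 = 1.
  i=1: a_1=2, p_1 = 2*4 + 1 = 9, q_1 = 2*1 + 0 = 2.
  i=2: a_2=3, p_2 = 3*9 + 4 = 31, q_2 = 3*2 + 1 = 7.
  i=3: a_3=2, p_3 = 2*31 + 9 = 71, q_3 = 2*7 + 2 = 16.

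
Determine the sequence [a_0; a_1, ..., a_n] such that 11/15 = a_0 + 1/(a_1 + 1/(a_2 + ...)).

[0; 1, 2, 1, 3]

Run the Euclidean algorithm on 11 and 15; the successive quotients are the partial quotients a_0, a_1, ... (each step inverts the fractional part left over by the previous one):
  11 = 0*15 + 11, so a_0 = 0.
  15 = 1*11 + 4, so a_1 = 1.
  11 = 2*4 + 3, so a_2 = 2.
  4 = 1*3 + 1, so a_3 = 1.
  3 = 3*1 + 0, so a_4 = 3.
The remainder reaches 0 after 5 divisions, so the expansion has 5 partial quotients, read off in order.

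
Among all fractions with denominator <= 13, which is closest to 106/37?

20/7

Expand x = 106/37 as a continued fraction with the Euclidean algorithm:
  106 = 2*37 + 32, so a_0 = 2.
  37 = 1*32 + 5, so a_1 = 1.
  32 = 6*5 + 2, so a_2 = 6.
  5 = 2*2 + 1, so a_3 = 2.
  2 = 2*1 + 0, so a_4 = 2.
so x = [2; 1, 6, 2, 2].
Convergents (p_i = a_i*p_{i-1} + p_{i-2}, q_i = a_i*q_{i-1} + q_{i-2} with p_{-2}=0, p_{-1}=1, q_{-2}=1, q_{-1}=0), until the denominator exceeds 13:
  i=0: a_0=2, p_0 = 2*1 + 0 = 2, q_0 = 2*0 + 1 = 1.
  i=1: a_1=1, p_1 = 1*2 + 1 = 3, q_1 = 1*1 + 0 = 1.
  i=2: a_2=6, p_2 = 6*3 + 2 = 20, q_2 = 6*1 + 1 = 7.
  i=3: a_3=2, p_3 = 2*20 + 3 = 43, q_3 = 2*7 + 1 = 15.
q_3 = 15 > 13, so the last convergent with denominator <= 13 is p_2/q_2 = 20/7.
The closest fraction with denominator <= 13 is either p_2/q_2 or the intermediate fraction (k*p_2 + p_1)/(k*q_2 + q_1) with the largest k >= 1 whose denominator stays <= 13; these approach x as k grows, and every other convergent or intermediate fraction in range is farther away.
Largest k: floor((13 - q_1)/q_2) = floor((13 - 1)/7) = 1.
That gives (1*20 + 3)/(1*7 + 1) = 23/8.
Compare the errors: |x - 20/7| = |106*7 - 20*37|/(37*7) = 2/259, and |x - 23/8| = |106*8 - 23*37|/(37*8) = 3/296.
Cross-multiplying, 2*296 = 592 < 777 = 3*259, so 2/259 is smaller: the convergent 20/7 is closer to x than 23/8.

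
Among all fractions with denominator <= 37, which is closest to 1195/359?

123/37

Expand x = 1195/359 as a continued fraction with the Euclidean algorithm:
  1195 = 3*359 + 118, so a_0 = 3.
  359 = 3*118 + 5, so a_1 = 3.
  118 = 23*5 + 3, so a_2 = 23.
  5 = 1*3 + 2, so a_3 = 1.
  3 = 1*2 + 1, so a_4 = 1.
  2 = 2*1 + 0, so a_5 = 2.
so x = [3; 3, 23, 1, 1, 2].
Convergents (p_i = a_i*p_{i-1} + p_{i-2}, q_i = a_i*q_{i-1} + q_{i-2} with p_{-2}=0, p_{-1}=1, q_{-2}=1, q_{-1}=0), until the denominator exceeds 37:
  i=0: a_0=3, p_0 = 3*1 + 0 = 3, q_0 = 3*0 + 1 = 1.
  i=1: a_1=3, p_1 = 3*3 + 1 = 10, q_1 = 3*1 + 0 = 3.
  i=2: a_2=23, p_2 = 23*10 + 3 = 233, q_2 = 23*3 + 1 = 70.
q_2 = 70 > 37, so the last convergent with denominator <= 37 is p_1/q_1 = 10/3.
The closest fraction with denominator <= 37 is either p_1/q_1 or the intermediate fraction (k*p_1 + p_0)/(k*q_1 + q_0) with the largest k >= 1 whose denominator stays <= 37; these approach x as k grows, and every other convergent or intermediate fraction in range is farther away.
Largest k: floor((37 - q_0)/q_1) = floor((37 - 1)/3) = 12.
That gives (12*10 + 3)/(12*3 + 1) = 123/37.
Compare the errors: |x - 10/3| = |1195*3 - 10*359|/(359*3) = 5/1077, and |x - 123/37| = |1195*37 - 123*359|/(359*37) = 58/13283.
Cross-multiplying, 58*1077 = 62466 < 66415 = 5*13283, so 58/13283 is smaller: the intermediate fraction 123/37 is closer to x than 10/3.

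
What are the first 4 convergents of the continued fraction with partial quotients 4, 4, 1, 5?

4/1, 17/4, 21/5, 122/29

Using the convergent recurrence p_i = a_i*p_{i-1} + p_{i-2}, q_i = a_i*q_{i-1} + q_{i-2} with p_{-2}=0, p_{-1}=1, q_{-2}=1, q_{-1}=0:
  i=0: a_0=4, p_0 = 4*1 + 0 = 4, q_0 = 4*0 + 1 = 1.
  i=1: a_1=4, p_1 = 4*4 + 1 = 17, q_1 = 4*1 + 0 = 4.
  i=2: a_2=1, p_2 = 1*17 + 4 = 21, q_2 = 1*4 + 1 = 5.
  i=3: a_3=5, p_3 = 5*21 + 17 = 122, q_3 = 5*5 + 4 = 29.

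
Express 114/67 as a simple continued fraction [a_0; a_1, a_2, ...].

[1; 1, 2, 2, 1, 6]

Run the Euclidean algorithm on 114 and 67; the successive quotients are the partial quotients a_0, a_1, ... (each step inverts the fractional part left over by the previous one):
  114 = 1*67 + 47, so a_0 = 1.
  67 = 1*47 + 20, so a_1 = 1.
  47 = 2*20 + 7, so a_2 = 2.
  20 = 2*7 + 6, so a_3 = 2.
  7 = 1*6 + 1, so a_4 = 1.
  6 = 6*1 + 0, so a_5 = 6.
The remainder reaches 0 after 6 divisions, so the expansion has 6 partial quotients, read off in order.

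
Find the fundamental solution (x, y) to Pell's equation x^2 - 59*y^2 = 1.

(x, y) = (530, 69)

First expand sqrt(59) as a continued fraction. With x_i = (sqrt(59) + m_i)/d_i and (m_0, d_0) = (0, 1): a_0 = floor(sqrt(59)) = 7, since 7^2 = 49 <= 59 < 64 = 8^2.
Iterate m_{i+1} = d_i*a_i - m_i, d_{i+1} = (59 - m_{i+1}^2)/d_i, a_{i+1} = floor((a_0 + m_{i+1})/d_{i+1}):
  m_1 = 1*7 - 0 = 7, d_1 = (59 - 7^2)/1 = 10/1 = 10, a_1 = floor((7 + 7)/10) = 1.
  m_2 = 10*1 - 7 = 3, d_2 = (59 - 3^2)/10 = 50/10 = 5, a_2 = floor((7 + 3)/5) = 2.
  m_3 = 5*2 - 3 = 7, d_3 = (59 - 7^2)/5 = 10/5 = 2, a_3 = floor((7 + 7)/2) = 7.
  m_4 = 2*7 - 7 = 7, d_4 = (59 - 7^2)/2 = 10/2 = 5, a_4 = floor((7 + 7)/5) = 2.
  m_5 = 5*2 - 7 = 3, d_5 = (59 - 3^2)/5 = 50/5 = 10, a_5 = floor((7 + 3)/10) = 1.
  m_6 = 10*1 - 3 = 7, d_6 = (59 - 7^2)/10 = 10/10 = 1, a_6 = floor((7 + 7)/1) = 14.
  m_7 = 1*14 - 7 = 7, d_7 = (59 - 7^2)/1 = 10/1 = 10: (m_7, d_7) = (m_1, d_1) = (7, 10), so from here the quotients repeat a_1, ..., a_6; the period length is 6.
So sqrt(59) = [7; (1, 2, 7, 2, 1, 14)] with period length k = 6.
k is even, so the fundamental solution of x^2 - 59y^2 = 1 is (p_{k-1}, q_{k-1}) = (p_5, q_5); compute convergents through index 5.
Convergents (p_i = a_i*p_{i-1} + p_{i-2}, q_i = a_i*q_{i-1} + q_{i-2} with p_{-2}=0, p_{-1}=1, q_{-2}=1, q_{-1}=0):
  i=0: a_0=7, p_0 = 7*1 + 0 = 7, q_0 = 7*0 + 1 = 1.
  i=1: a_1=1, p_1 = 1*7 + 1 = 8, q_1 = 1*1 + 0 = 1.
  i=2: a_2=2, p_2 = 2*8 + 7 = 23, q_2 = 2*1 + 1 = 3.
  i=3: a_3=7, p_3 = 7*23 + 8 = 169, q_3 = 7*3 + 1 = 22.
  i=4: a_4=2, p_4 = 2*169 + 23 = 361, q_4 = 2*22 + 3 = 47.
  i=5: a_5=1, p_5 = 1*361 + 169 = 530, q_5 = 1*47 + 22 = 69.
Check: 530^2 - 59*69^2 = 280900 - 280899 = 1, so (x, y) = (530, 69) solves the equation, and by the theorem it is the least positive solution.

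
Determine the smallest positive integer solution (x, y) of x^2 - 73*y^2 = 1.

(x, y) = (2281249, 267000)

First expand sqrt(73) as a continued fraction. With x_i = (sqrt(73) + m_i)/d_i and (m_0, d_0) = (0, 1): a_0 = floor(sqrt(73)) = 8, since 8^2 = 64 <= 73 < 81 = 9^2.
Iterate m_{i+1} = d_i*a_i - m_i, d_{i+1} = (73 - m_{i+1}^2)/d_i, a_{i+1} = floor((a_0 + m_{i+1})/d_{i+1}):
  m_1 = 1*8 - 0 = 8, d_1 = (73 - 8^2)/1 = 9/1 = 9, a_1 = floor((8 + 8)/9) = 1.
  m_2 = 9*1 - 8 = 1, d_2 = (73 - 1^2)/9 = 72/9 = 8, a_2 = floor((8 + 1)/8) = 1.
  m_3 = 8*1 - 1 = 7, d_3 = (73 - 7^2)/8 = 24/8 = 3, a_3 = floor((8 + 7)/3) = 5.
  m_4 = 3*5 - 7 = 8, d_4 = (73 - 8^2)/3 = 9/3 = 3, a_4 = floor((8 + 8)/3) = 5.
  m_5 = 3*5 - 8 = 7, d_5 = (73 - 7^2)/3 = 24/3 = 8, a_5 = floor((8 + 7)/8) = 1.
  m_6 = 8*1 - 7 = 1, d_6 = (73 - 1^2)/8 = 72/8 = 9, a_6 = floor((8 + 1)/9) = 1.
  m_7 = 9*1 - 1 = 8, d_7 = (73 - 8^2)/9 = 9/9 = 1, a_7 = floor((8 + 8)/1) = 16.
  m_8 = 1*16 - 8 = 8, d_8 = (73 - 8^2)/1 = 9/1 = 9: (m_8, d_8) = (m_1, d_1) = (8, 9), so from here the quotients repeat a_1, ..., a_7; the period length is 7.
So sqrt(73) = [8; (1, 1, 5, 5, 1, 1, 16)] with period length k = 7.
k is odd, so (p_{k-1}, q_{k-1}) only solves x^2 - 73y^2 = -1 and the fundamental solution of x^2 - 73y^2 = 1 is (p_{2k-1}, q_{2k-1}) = (p_13, q_13); compute convergents through index 13, running through the period twice.
Convergents (p_i = a_i*p_{i-1} + p_{i-2}, q_i = a_i*q_{i-1} + q_{i-2} with p_{-2}=0, p_{-1}=1, q_{-2}=1, q_{-1}=0):
  i=0: a_0=8, p_0 = 8*1 + 0 = 8, q_0 = 8*0 + 1 = 1.
  i=1: a_1=1, p_1 = 1*8 + 1 = 9, q_1 = 1*1 + 0 = 1.
  i=2: a_2=1, p_2 = 1*9 + 8 = 17, q_2 = 1*1 + 1 = 2.
  i=3: a_3=5, p_3 = 5*17 + 9 = 94, q_3 = 5*2 + 1 = 11.
  i=4: a_4=5, p_4 = 5*94 + 17 = 487, q_4 = 5*11 + 2 = 57.
  i=5: a_5=1, p_5 = 1*487 + 94 = 581, q_5 = 1*57 + 11 = 68.
  i=6: a_6=1, p_6 = 1*581 + 487 = 1068, q_6 = 1*68 + 57 = 125.
  i=7: a_7=16, p_7 = 16*1068 + 581 = 17669, q_7 = 16*125 + 68 = 2068.
  i=8: a_8=1, p_8 = 1*17669 + 1068 = 18737, q_8 = 1*2068 + 125 = 2193.
  i=9: a_9=1, p_9 = 1*18737 + 17669 = 36406, q_9 = 1*2193 + 2068 = 4261.
  i=10: a_10=5, p_10 = 5*36406 + 18737 = 200767, q_10 = 5*4261 + 2193 = 23498.
  i=11: a_11=5, p_11 = 5*200767 + 36406 = 1040241, q_11 = 5*23498 + 4261 = 121751.
  i=12: a_12=1, p_12 = 1*1040241 + 200767 = 1241008, q_12 = 1*121751 + 23498 = 145249.
  i=13: a_13=1, p_13 = 1*1241008 + 1040241 = 2281249, q_13 = 1*145249 + 121751 = 267000.
Indeed p_6^2 - 73*q_6^2 = 1140624 - 1140625 = -1, not +1.
Check: 2281249^2 - 73*267000^2 = 5204097000001 - 5204097000000 = 1, so (x, y) = (2281249, 267000) solves the equation, and by the theorem it is the least positive solution.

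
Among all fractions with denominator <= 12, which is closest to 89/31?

23/8

Expand x = 89/31 as a continued fraction with the Euclidean algorithm:
  89 = 2*31 + 27, so a_0 = 2.
  31 = 1*27 + 4, so a_1 = 1.
  27 = 6*4 + 3, so a_2 = 6.
  4 = 1*3 + 1, so a_3 = 1.
  3 = 3*1 + 0, so a_4 = 3.
so x = [2; 1, 6, 1, 3].
Convergents (p_i = a_i*p_{i-1} + p_{i-2}, q_i = a_i*q_{i-1} + q_{i-2} with p_{-2}=0, p_{-1}=1, q_{-2}=1, q_{-1}=0), until the denominator exceeds 12:
  i=0: a_0=2, p_0 = 2*1 + 0 = 2, q_0 = 2*0 + 1 = 1.
  i=1: a_1=1, p_1 = 1*2 + 1 = 3, q_1 = 1*1 + 0 = 1.
  i=2: a_2=6, p_2 = 6*3 + 2 = 20, q_2 = 6*1 + 1 = 7.
  i=3: a_3=1, p_3 = 1*20 + 3 = 23, q_3 = 1*7 + 1 = 8.
  i=4: a_4=3, p_4 = 3*23 + 20 = 89, q_4 = 3*8 + 7 = 31.
q_4 = 31 > 12, so the last convergent with denominator <= 12 is p_3/q_3 = 23/8.
The closest fraction with denominator <= 12 is either p_3/q_3 or the intermediate fraction (k*p_3 + p_2)/(k*q_3 + q_2) with the largest k >= 1 whose denominator stays <= 12; these approach x as k grows, and every other convergent or intermediate fraction in range is farther away.
Largest k: floor((12 - q_2)/q_3) = floor((12 - 7)/8) = 0.
Since k = 0, no intermediate fraction beyond p_3/q_3 has denominator <= 12, so the convergent 23/8 is the closest (its error is |89*8 - 23*31|/(31*8) = 1/248).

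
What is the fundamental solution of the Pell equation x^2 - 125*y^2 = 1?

(x, y) = (930249, 83204)

First expand sqrt(125) as a continued fraction. With x_i = (sqrt(125) + m_i)/d_i and (m_0, d_0) = (0, 1): a_0 = floor(sqrt(125)) = 11, since 11^2 = 121 <= 125 < 144 = 12^2.
Iterate m_{i+1} = d_i*a_i - m_i, d_{i+1} = (125 - m_{i+1}^2)/d_i, a_{i+1} = floor((a_0 + m_{i+1})/d_{i+1}):
  m_1 = 1*11 - 0 = 11, d_1 = (125 - 11^2)/1 = 4/1 = 4, a_1 = floor((11 + 11)/4) = 5.
  m_2 = 4*5 - 11 = 9, d_2 = (125 - 9^2)/4 = 44/4 = 11, a_2 = floor((11 + 9)/11) = 1.
  m_3 = 11*1 - 9 = 2, d_3 = (125 - 2^2)/11 = 121/11 = 11, a_3 = floor((11 + 2)/11) = 1.
  m_4 = 11*1 - 2 = 9, d_4 = (125 - 9^2)/11 = 44/11 = 4, a_4 = floor((11 + 9)/4) = 5.
  m_5 = 4*5 - 9 = 11, d_5 = (125 - 11^2)/4 = 4/4 = 1, a_5 = floor((11 + 11)/1) = 22.
  m_6 = 1*22 - 11 = 11, d_6 = (125 - 11^2)/1 = 4/1 = 4: (m_6, d_6) = (m_1, d_1) = (11, 4), so from here the quotients repeat a_1, ..., a_5; the period length is 5.
So sqrt(125) = [11; (5, 1, 1, 5, 22)] with period length k = 5.
k is odd, so (p_{k-1}, q_{k-1}) only solves x^2 - 125y^2 = -1 and the fundamental solution of x^2 - 125y^2 = 1 is (p_{2k-1}, q_{2k-1}) = (p_9, q_9); compute convergents through index 9, running through the period twice.
Convergents (p_i = a_i*p_{i-1} + p_{i-2}, q_i = a_i*q_{i-1} + q_{i-2} with p_{-2}=0, p_{-1}=1, q_{-2}=1, q_{-1}=0):
  i=0: a_0=11, p_0 = 11*1 + 0 = 11, q_0 = 11*0 + 1 = 1.
  i=1: a_1=5, p_1 = 5*11 + 1 = 56, q_1 = 5*1 + 0 = 5.
  i=2: a_2=1, p_2 = 1*56 + 11 = 67, q_2 = 1*5 + 1 = 6.
  i=3: a_3=1, p_3 = 1*67 + 56 = 123, q_3 = 1*6 + 5 = 11.
  i=4: a_4=5, p_4 = 5*123 + 67 = 682, q_4 = 5*11 + 6 = 61.
  i=5: a_5=22, p_5 = 22*682 + 123 = 15127, q_5 = 22*61 + 11 = 1353.
  i=6: a_6=5, p_6 = 5*15127 + 682 = 76317, q_6 = 5*1353 + 61 = 6826.
  i=7: a_7=1, p_7 = 1*76317 + 15127 = 91444, q_7 = 1*6826 + 1353 = 8179.
  i=8: a_8=1, p_8 = 1*91444 + 76317 = 167761, q_8 = 1*8179 + 6826 = 15005.
  i=9: a_9=5, p_9 = 5*167761 + 91444 = 930249, q_9 = 5*15005 + 8179 = 83204.
Indeed p_4^2 - 125*q_4^2 = 465124 - 465125 = -1, not +1.
Check: 930249^2 - 125*83204^2 = 865363202001 - 865363202000 = 1, so (x, y) = (930249, 83204) solves the equation, and by the theorem it is the least positive solution.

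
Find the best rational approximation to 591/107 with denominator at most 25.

116/21

Expand x = 591/107 as a continued fraction with the Euclidean algorithm:
  591 = 5*107 + 56, so a_0 = 5.
  107 = 1*56 + 51, so a_1 = 1.
  56 = 1*51 + 5, so a_2 = 1.
  51 = 10*5 + 1, so a_3 = 10.
  5 = 5*1 + 0, so a_4 = 5.
so x = [5; 1, 1, 10, 5].
Convergents (p_i = a_i*p_{i-1} + p_{i-2}, q_i = a_i*q_{i-1} + q_{i-2} with p_{-2}=0, p_{-1}=1, q_{-2}=1, q_{-1}=0), until the denominator exceeds 25:
  i=0: a_0=5, p_0 = 5*1 + 0 = 5, q_0 = 5*0 + 1 = 1.
  i=1: a_1=1, p_1 = 1*5 + 1 = 6, q_1 = 1*1 + 0 = 1.
  i=2: a_2=1, p_2 = 1*6 + 5 = 11, q_2 = 1*1 + 1 = 2.
  i=3: a_3=10, p_3 = 10*11 + 6 = 116, q_3 = 10*2 + 1 = 21.
  i=4: a_4=5, p_4 = 5*116 + 11 = 591, q_4 = 5*21 + 2 = 107.
q_4 = 107 > 25, so the last convergent with denominator <= 25 is p_3/q_3 = 116/21.
The closest fraction with denominator <= 25 is either p_3/q_3 or the intermediate fraction (k*p_3 + p_2)/(k*q_3 + q_2) with the largest k >= 1 whose denominator stays <= 25; these approach x as k grows, and every other convergent or intermediate fraction in range is farther away.
Largest k: floor((25 - q_2)/q_3) = floor((25 - 2)/21) = 1.
That gives (1*116 + 11)/(1*21 + 2) = 127/23.
Compare the errors: |x - 116/21| = |591*21 - 116*107|/(107*21) = 1/2247, and |x - 127/23| = |591*23 - 127*107|/(107*23) = 4/2461.
Cross-multiplying, 1*2461 = 2461 < 8988 = 4*2247, so 1/2247 is smaller: the convergent 116/21 is closer to x than 127/23.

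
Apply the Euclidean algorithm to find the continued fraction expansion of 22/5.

Run the Euclidean algorithm on 22 and 5; the successive quotients are the partial quotients a_0, a_1, ... (each step inverts the fractional part left over by the previous one):
  22 = 4*5 + 2, so a_0 = 4.
  5 = 2*2 + 1, so a_1 = 2.
  2 = 2*1 + 0, so a_2 = 2.
The remainder reaches 0 after 3 divisions, so the expansion has 3 partial quotients, read off in order.

[4; 2, 2]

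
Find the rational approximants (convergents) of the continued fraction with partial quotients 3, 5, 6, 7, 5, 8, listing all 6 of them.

3/1, 16/5, 99/31, 709/222, 3644/1141, 29861/9350

Using the convergent recurrence p_i = a_i*p_{i-1} + p_{i-2}, q_i = a_i*q_{i-1} + q_{i-2} with p_{-2}=0, p_{-1}=1, q_{-2}=1, q_{-1}=0:
  i=0: a_0=3, p_0 = 3*1 + 0 = 3, q_0 = 3*0 + 1 = 1.
  i=1: a_1=5, p_1 = 5*3 + 1 = 16, q_1 = 5*1 + 0 = 5.
  i=2: a_2=6, p_2 = 6*16 + 3 = 99, q_2 = 6*5 + 1 = 31.
  i=3: a_3=7, p_3 = 7*99 + 16 = 709, q_3 = 7*31 + 5 = 222.
  i=4: a_4=5, p_4 = 5*709 + 99 = 3644, q_4 = 5*222 + 31 = 1141.
  i=5: a_5=8, p_5 = 8*3644 + 709 = 29861, q_5 = 8*1141 + 222 = 9350.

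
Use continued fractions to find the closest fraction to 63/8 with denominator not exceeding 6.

Expand x = 63/8 as a continued fraction with the Euclidean algorithm:
  63 = 7*8 + 7, so a_0 = 7.
  8 = 1*7 + 1, so a_1 = 1.
  7 = 7*1 + 0, so a_2 = 7.
so x = [7; 1, 7].
Convergents (p_i = a_i*p_{i-1} + p_{i-2}, q_i = a_i*q_{i-1} + q_{i-2} with p_{-2}=0, p_{-1}=1, q_{-2}=1, q_{-1}=0), until the denominator exceeds 6:
  i=0: a_0=7, p_0 = 7*1 + 0 = 7, q_0 = 7*0 + 1 = 1.
  i=1: a_1=1, p_1 = 1*7 + 1 = 8, q_1 = 1*1 + 0 = 1.
  i=2: a_2=7, p_2 = 7*8 + 7 = 63, q_2 = 7*1 + 1 = 8.
q_2 = 8 > 6, so the last convergent with denominator <= 6 is p_1/q_1 = 8/1.
The closest fraction with denominator <= 6 is either p_1/q_1 or the intermediate fraction (k*p_1 + p_0)/(k*q_1 + q_0) with the largest k >= 1 whose denominator stays <= 6; these approach x as k grows, and every other convergent or intermediate fraction in range is farther away.
Largest k: floor((6 - q_0)/q_1) = floor((6 - 1)/1) = 5.
That gives (5*8 + 7)/(5*1 + 1) = 47/6.
Compare the errors: |x - 8/1| = |63*1 - 8*8|/(8*1) = 1/8, and |x - 47/6| = |63*6 - 47*8|/(8*6) = 2/48.
Cross-multiplying, 2*8 = 16 < 48 = 1*48, so 2/48 is smaller: the intermediate fraction 47/6 is closer to x than 8/1.

47/6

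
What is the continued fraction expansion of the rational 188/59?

Run the Euclidean algorithm on 188 and 59; the successive quotients are the partial quotients a_0, a_1, ... (each step inverts the fractional part left over by the previous one):
  188 = 3*59 + 11, so a_0 = 3.
  59 = 5*11 + 4, so a_1 = 5.
  11 = 2*4 + 3, so a_2 = 2.
  4 = 1*3 + 1, so a_3 = 1.
  3 = 3*1 + 0, so a_4 = 3.
The remainder reaches 0 after 5 divisions, so the expansion has 5 partial quotients, read off in order.

[3; 5, 2, 1, 3]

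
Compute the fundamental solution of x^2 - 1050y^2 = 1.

(x, y) = (8749, 270)

First expand sqrt(1050) as a continued fraction. With x_i = (sqrt(1050) + m_i)/d_i and (m_0, d_0) = (0, 1): a_0 = floor(sqrt(1050)) = 32, since 32^2 = 1024 <= 1050 < 1089 = 33^2.
Iterate m_{i+1} = d_i*a_i - m_i, d_{i+1} = (1050 - m_{i+1}^2)/d_i, a_{i+1} = floor((a_0 + m_{i+1})/d_{i+1}):
  m_1 = 1*32 - 0 = 32, d_1 = (1050 - 32^2)/1 = 26/1 = 26, a_1 = floor((32 + 32)/26) = 2.
  m_2 = 26*2 - 32 = 20, d_2 = (1050 - 20^2)/26 = 650/26 = 25, a_2 = floor((32 + 20)/25) = 2.
  m_3 = 25*2 - 20 = 30, d_3 = (1050 - 30^2)/25 = 150/25 = 6, a_3 = floor((32 + 30)/6) = 10.
  m_4 = 6*10 - 30 = 30, d_4 = (1050 - 30^2)/6 = 150/6 = 25, a_4 = floor((32 + 30)/25) = 2.
  m_5 = 25*2 - 30 = 20, d_5 = (1050 - 20^2)/25 = 650/25 = 26, a_5 = floor((32 + 20)/26) = 2.
  m_6 = 26*2 - 20 = 32, d_6 = (1050 - 32^2)/26 = 26/26 = 1, a_6 = floor((32 + 32)/1) = 64.
  m_7 = 1*64 - 32 = 32, d_7 = (1050 - 32^2)/1 = 26/1 = 26: (m_7, d_7) = (m_1, d_1) = (32, 26), so from here the quotients repeat a_1, ..., a_6; the period length is 6.
So sqrt(1050) = [32; (2, 2, 10, 2, 2, 64)] with period length k = 6.
k is even, so the fundamental solution of x^2 - 1050y^2 = 1 is (p_{k-1}, q_{k-1}) = (p_5, q_5); compute convergents through index 5.
Convergents (p_i = a_i*p_{i-1} + p_{i-2}, q_i = a_i*q_{i-1} + q_{i-2} with p_{-2}=0, p_{-1}=1, q_{-2}=1, q_{-1}=0):
  i=0: a_0=32, p_0 = 32*1 + 0 = 32, q_0 = 32*0 + 1 = 1.
  i=1: a_1=2, p_1 = 2*32 + 1 = 65, q_1 = 2*1 + 0 = 2.
  i=2: a_2=2, p_2 = 2*65 + 32 = 162, q_2 = 2*2 + 1 = 5.
  i=3: a_3=10, p_3 = 10*162 + 65 = 1685, q_3 = 10*5 + 2 = 52.
  i=4: a_4=2, p_4 = 2*1685 + 162 = 3532, q_4 = 2*52 + 5 = 109.
  i=5: a_5=2, p_5 = 2*3532 + 1685 = 8749, q_5 = 2*109 + 52 = 270.
Check: 8749^2 - 1050*270^2 = 76545001 - 76545000 = 1, so (x, y) = (8749, 270) solves the equation, and by the theorem it is the least positive solution.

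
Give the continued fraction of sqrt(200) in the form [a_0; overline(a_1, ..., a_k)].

[14; overline(7, 28)]

Write x_i = (sqrt(200) + m_i)/d_i with (m_0, d_0) = (0, 1). a_0 = floor(sqrt(200)) = 14, since 14^2 = 196 <= 200 < 225 = 15^2.
Iterate m_{i+1} = d_i*a_i - m_i, d_{i+1} = (200 - m_{i+1}^2)/d_i, a_{i+1} = floor((a_0 + m_{i+1})/d_{i+1}):
  m_1 = 1*14 - 0 = 14, d_1 = (200 - 14^2)/1 = 4/1 = 4, a_1 = floor((14 + 14)/4) = 7.
  m_2 = 4*7 - 14 = 14, d_2 = (200 - 14^2)/4 = 4/4 = 1, a_2 = floor((14 + 14)/1) = 28.
  m_3 = 1*28 - 14 = 14, d_3 = (200 - 14^2)/1 = 4/1 = 4: (m_3, d_3) = (m_1, d_1) = (14, 4), so from here the quotients repeat a_1, a_2; the period length is 2.
Hence the expansion of sqrt(200) is a_0 = 14 followed by the repeating block 7, 28 (period 2).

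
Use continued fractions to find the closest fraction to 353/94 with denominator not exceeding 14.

15/4

Expand x = 353/94 as a continued fraction with the Euclidean algorithm:
  353 = 3*94 + 71, so a_0 = 3.
  94 = 1*71 + 23, so a_1 = 1.
  71 = 3*23 + 2, so a_2 = 3.
  23 = 11*2 + 1, so a_3 = 11.
  2 = 2*1 + 0, so a_4 = 2.
so x = [3; 1, 3, 11, 2].
Convergents (p_i = a_i*p_{i-1} + p_{i-2}, q_i = a_i*q_{i-1} + q_{i-2} with p_{-2}=0, p_{-1}=1, q_{-2}=1, q_{-1}=0), until the denominator exceeds 14:
  i=0: a_0=3, p_0 = 3*1 + 0 = 3, q_0 = 3*0 + 1 = 1.
  i=1: a_1=1, p_1 = 1*3 + 1 = 4, q_1 = 1*1 + 0 = 1.
  i=2: a_2=3, p_2 = 3*4 + 3 = 15, q_2 = 3*1 + 1 = 4.
  i=3: a_3=11, p_3 = 11*15 + 4 = 169, q_3 = 11*4 + 1 = 45.
q_3 = 45 > 14, so the last convergent with denominator <= 14 is p_2/q_2 = 15/4.
The closest fraction with denominator <= 14 is either p_2/q_2 or the intermediate fraction (k*p_2 + p_1)/(k*q_2 + q_1) with the largest k >= 1 whose denominator stays <= 14; these approach x as k grows, and every other convergent or intermediate fraction in range is farther away.
Largest k: floor((14 - q_1)/q_2) = floor((14 - 1)/4) = 3.
That gives (3*15 + 4)/(3*4 + 1) = 49/13.
Compare the errors: |x - 15/4| = |353*4 - 15*94|/(94*4) = 2/376, and |x - 49/13| = |353*13 - 49*94|/(94*13) = 17/1222.
Cross-multiplying, 2*1222 = 2444 < 6392 = 17*376, so 2/376 is smaller: the convergent 15/4 is closer to x than 49/13.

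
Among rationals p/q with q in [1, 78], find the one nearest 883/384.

23/10

Expand x = 883/384 as a continued fraction with the Euclidean algorithm:
  883 = 2*384 + 115, so a_0 = 2.
  384 = 3*115 + 39, so a_1 = 3.
  115 = 2*39 + 37, so a_2 = 2.
  39 = 1*37 + 2, so a_3 = 1.
  37 = 18*2 + 1, so a_4 = 18.
  2 = 2*1 + 0, so a_5 = 2.
so x = [2; 3, 2, 1, 18, 2].
Convergents (p_i = a_i*p_{i-1} + p_{i-2}, q_i = a_i*q_{i-1} + q_{i-2} with p_{-2}=0, p_{-1}=1, q_{-2}=1, q_{-1}=0), until the denominator exceeds 78:
  i=0: a_0=2, p_0 = 2*1 + 0 = 2, q_0 = 2*0 + 1 = 1.
  i=1: a_1=3, p_1 = 3*2 + 1 = 7, q_1 = 3*1 + 0 = 3.
  i=2: a_2=2, p_2 = 2*7 + 2 = 16, q_2 = 2*3 + 1 = 7.
  i=3: a_3=1, p_3 = 1*16 + 7 = 23, q_3 = 1*7 + 3 = 10.
  i=4: a_4=18, p_4 = 18*23 + 16 = 430, q_4 = 18*10 + 7 = 187.
q_4 = 187 > 78, so the last convergent with denominator <= 78 is p_3/q_3 = 23/10.
The closest fraction with denominator <= 78 is either p_3/q_3 or the intermediate fraction (k*p_3 + p_2)/(k*q_3 + q_2) with the largest k >= 1 whose denominator stays <= 78; these approach x as k grows, and every other convergent or intermediate fraction in range is farther away.
Largest k: floor((78 - q_2)/q_3) = floor((78 - 7)/10) = 7.
That gives (7*23 + 16)/(7*10 + 7) = 177/77.
Compare the errors: |x - 23/10| = |883*10 - 23*384|/(384*10) = 2/3840, and |x - 177/77| = |883*77 - 177*384|/(384*77) = 23/29568.
Cross-multiplying, 2*29568 = 59136 < 88320 = 23*3840, so 2/3840 is smaller: the convergent 23/10 is closer to x than 177/77.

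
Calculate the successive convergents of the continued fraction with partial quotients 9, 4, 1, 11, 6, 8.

Using the convergent recurrence p_i = a_i*p_{i-1} + p_{i-2}, q_i = a_i*q_{i-1} + q_{i-2} with p_{-2}=0, p_{-1}=1, q_{-2}=1, q_{-1}=0:
  i=0: a_0=9, p_0 = 9*1 + 0 = 9, q_0 = 9*0 + 1 = 1.
  i=1: a_1=4, p_1 = 4*9 + 1 = 37, q_1 = 4*1 + 0 = 4.
  i=2: a_2=1, p_2 = 1*37 + 9 = 46, q_2 = 1*4 + 1 = 5.
  i=3: a_3=11, p_3 = 11*46 + 37 = 543, q_3 = 11*5 + 4 = 59.
  i=4: a_4=6, p_4 = 6*543 + 46 = 3304, q_4 = 6*59 + 5 = 359.
  i=5: a_5=8, p_5 = 8*3304 + 543 = 26975, q_5 = 8*359 + 59 = 2931.

9/1, 37/4, 46/5, 543/59, 3304/359, 26975/2931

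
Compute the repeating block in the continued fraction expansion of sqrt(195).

[13; (1, 26)]

Write x_i = (sqrt(195) + m_i)/d_i with (m_0, d_0) = (0, 1). a_0 = floor(sqrt(195)) = 13, since 13^2 = 169 <= 195 < 196 = 14^2.
Iterate m_{i+1} = d_i*a_i - m_i, d_{i+1} = (195 - m_{i+1}^2)/d_i, a_{i+1} = floor((a_0 + m_{i+1})/d_{i+1}):
  m_1 = 1*13 - 0 = 13, d_1 = (195 - 13^2)/1 = 26/1 = 26, a_1 = floor((13 + 13)/26) = 1.
  m_2 = 26*1 - 13 = 13, d_2 = (195 - 13^2)/26 = 26/26 = 1, a_2 = floor((13 + 13)/1) = 26.
  m_3 = 1*26 - 13 = 13, d_3 = (195 - 13^2)/1 = 26/1 = 26: (m_3, d_3) = (m_1, d_1) = (13, 26), so from here the quotients repeat a_1, a_2; the period length is 2.
Hence the expansion of sqrt(195) is a_0 = 13 followed by the repeating block 1, 26 (period 2).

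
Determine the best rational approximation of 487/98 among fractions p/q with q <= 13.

Expand x = 487/98 as a continued fraction with the Euclidean algorithm:
  487 = 4*98 + 95, so a_0 = 4.
  98 = 1*95 + 3, so a_1 = 1.
  95 = 31*3 + 2, so a_2 = 31.
  3 = 1*2 + 1, so a_3 = 1.
  2 = 2*1 + 0, so a_4 = 2.
so x = [4; 1, 31, 1, 2].
Convergents (p_i = a_i*p_{i-1} + p_{i-2}, q_i = a_i*q_{i-1} + q_{i-2} with p_{-2}=0, p_{-1}=1, q_{-2}=1, q_{-1}=0), until the denominator exceeds 13:
  i=0: a_0=4, p_0 = 4*1 + 0 = 4, q_0 = 4*0 + 1 = 1.
  i=1: a_1=1, p_1 = 1*4 + 1 = 5, q_1 = 1*1 + 0 = 1.
  i=2: a_2=31, p_2 = 31*5 + 4 = 159, q_2 = 31*1 + 1 = 32.
q_2 = 32 > 13, so the last convergent with denominator <= 13 is p_1/q_1 = 5/1.
The closest fraction with denominator <= 13 is either p_1/q_1 or the intermediate fraction (k*p_1 + p_0)/(k*q_1 + q_0) with the largest k >= 1 whose denominator stays <= 13; these approach x as k grows, and every other convergent or intermediate fraction in range is farther away.
Largest k: floor((13 - q_0)/q_1) = floor((13 - 1)/1) = 12.
That gives (12*5 + 4)/(12*1 + 1) = 64/13.
Compare the errors: |x - 5/1| = |487*1 - 5*98|/(98*1) = 3/98, and |x - 64/13| = |487*13 - 64*98|/(98*13) = 59/1274.
Cross-multiplying, 3*1274 = 3822 < 5782 = 59*98, so 3/98 is smaller: the convergent 5/1 is closer to x than 64/13.

5/1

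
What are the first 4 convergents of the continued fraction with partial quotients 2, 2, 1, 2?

2/1, 5/2, 7/3, 19/8

Using the convergent recurrence p_i = a_i*p_{i-1} + p_{i-2}, q_i = a_i*q_{i-1} + q_{i-2} with p_{-2}=0, p_{-1}=1, q_{-2}=1, q_{-1}=0:
  i=0: a_0=2, p_0 = 2*1 + 0 = 2, q_0 = 2*0 + 1 = 1.
  i=1: a_1=2, p_1 = 2*2 + 1 = 5, q_1 = 2*1 + 0 = 2.
  i=2: a_2=1, p_2 = 1*5 + 2 = 7, q_2 = 1*2 + 1 = 3.
  i=3: a_3=2, p_3 = 2*7 + 5 = 19, q_3 = 2*3 + 2 = 8.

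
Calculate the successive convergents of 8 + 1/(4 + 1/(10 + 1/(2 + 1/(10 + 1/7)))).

Using the convergent recurrence p_i = a_i*p_{i-1} + p_{i-2}, q_i = a_i*q_{i-1} + q_{i-2} with p_{-2}=0, p_{-1}=1, q_{-2}=1, q_{-1}=0:
  i=0: a_0=8, p_0 = 8*1 + 0 = 8, q_0 = 8*0 + 1 = 1.
  i=1: a_1=4, p_1 = 4*8 + 1 = 33, q_1 = 4*1 + 0 = 4.
  i=2: a_2=10, p_2 = 10*33 + 8 = 338, q_2 = 10*4 + 1 = 41.
  i=3: a_3=2, p_3 = 2*338 + 33 = 709, q_3 = 2*41 + 4 = 86.
  i=4: a_4=10, p_4 = 10*709 + 338 = 7428, q_4 = 10*86 + 41 = 901.
  i=5: a_5=7, p_5 = 7*7428 + 709 = 52705, q_5 = 7*901 + 86 = 6393.

8/1, 33/4, 338/41, 709/86, 7428/901, 52705/6393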